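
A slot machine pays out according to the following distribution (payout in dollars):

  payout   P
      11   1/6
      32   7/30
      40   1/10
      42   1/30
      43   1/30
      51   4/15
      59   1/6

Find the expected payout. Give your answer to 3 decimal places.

$39.567

E[X] = (1/6)·11 + (7/30)·32 + (1/10)·40 + (1/30)·42 + (1/30)·43 + (4/15)·51 + (1/6)·59
     = 1187/30 ≈ 39.567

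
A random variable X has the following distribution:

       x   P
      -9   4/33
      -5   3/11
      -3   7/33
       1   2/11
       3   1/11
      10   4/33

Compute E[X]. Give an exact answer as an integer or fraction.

E[X] = (4/33)·(-9) + (3/11)·(-5) + (7/33)·(-3) + (2/11)·1 + (1/11)·3 + (4/33)·10
     = -47/33

-47/33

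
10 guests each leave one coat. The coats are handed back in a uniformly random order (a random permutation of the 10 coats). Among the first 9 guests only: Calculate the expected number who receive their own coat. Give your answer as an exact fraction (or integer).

Let Xᵢ = 1 if person i gets their own coat. For each i, P(Xᵢ=1) = 1/10.
By linearity of expectation, E[X₁+…+X_9] = 9·(1/10) = 9/10.

9/10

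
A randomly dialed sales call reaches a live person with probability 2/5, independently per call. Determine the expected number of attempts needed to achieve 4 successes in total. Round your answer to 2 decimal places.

By linearity (sum of 4 independent geometric waits), E[trials] = 4/p = 4/(2/5) = 10.
≈ 10.00

10.00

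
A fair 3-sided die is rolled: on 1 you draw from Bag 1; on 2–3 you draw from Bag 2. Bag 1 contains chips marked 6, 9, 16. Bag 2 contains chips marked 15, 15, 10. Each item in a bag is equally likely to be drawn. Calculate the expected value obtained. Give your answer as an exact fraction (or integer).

E[X | Bag 1] = (6 + 9 + 16)/3 = 31/3
E[X | Bag 2] = (15 + 15 + 10)/3 = 40/3
E[X] = (1/3)·31/3 + (2/3)·40/3 = 37/3

37/3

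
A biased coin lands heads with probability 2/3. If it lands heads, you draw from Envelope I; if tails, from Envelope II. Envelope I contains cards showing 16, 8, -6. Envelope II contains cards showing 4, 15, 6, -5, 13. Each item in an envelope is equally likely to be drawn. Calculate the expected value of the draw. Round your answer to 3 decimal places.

E[X | Envelope I] = (16 + 8 − 6)/3 = 6
E[X | Envelope II] = (4 + 15 + 6 − 5 + 13)/5 = 33/5
E[X] = (2/3)·6 + (1/3)·33/5 = 31/5 ≈ 6.200

6.200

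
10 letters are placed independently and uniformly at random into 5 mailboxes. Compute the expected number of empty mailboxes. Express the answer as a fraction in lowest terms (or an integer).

1048576/1953125

Let Xⱼ=1 if mailbox j is empty. P(Xⱼ=1) = ((5-1)/5)^10 = 1048576/9765625.
By linearity, E[#empty] = 5·1048576/9765625 = 1048576/1953125.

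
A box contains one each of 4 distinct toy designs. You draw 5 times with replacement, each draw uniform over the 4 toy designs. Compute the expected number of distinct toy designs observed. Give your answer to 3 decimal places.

Let Xⱼ=1 if type j appears at least once. P(Xⱼ=1) = 1 − ((4−1)/4)^5 = 781/1024.
E[#distinct] = 4·781/1024 = 781/256.
≈ 3.051

3.051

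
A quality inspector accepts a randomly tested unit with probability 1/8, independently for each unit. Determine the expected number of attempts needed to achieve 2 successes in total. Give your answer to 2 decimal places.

16.00

By linearity (sum of 2 independent geometric waits), E[trials] = 2/p = 2/(1/8) = 16.
≈ 16.00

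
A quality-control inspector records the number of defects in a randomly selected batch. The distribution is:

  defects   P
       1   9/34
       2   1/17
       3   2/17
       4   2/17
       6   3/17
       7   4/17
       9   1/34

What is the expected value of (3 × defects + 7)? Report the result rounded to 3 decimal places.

19.529

E[3x+7] = (9/34)·10 + (1/17)·13 + (2/17)·16 + (2/17)·19 + (3/17)·25 + (4/17)·28 + (1/34)·34
     = 332/17 ≈ 19.529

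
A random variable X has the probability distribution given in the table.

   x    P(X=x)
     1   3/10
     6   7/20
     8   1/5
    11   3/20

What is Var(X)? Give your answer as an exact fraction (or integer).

E[X] = (3/10)·1 + (7/20)·6 + (1/5)·8 + (3/20)·11 = 113/20
E[X²] = (3/10)·1 + (7/20)·36 + (1/5)·64 + (3/20)·121 = 877/20
Var(X) = 877/20 − (113/20)² = 4771/400

4771/400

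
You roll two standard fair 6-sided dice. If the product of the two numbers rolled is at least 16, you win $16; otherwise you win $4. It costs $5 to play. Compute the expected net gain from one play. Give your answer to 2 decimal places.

E[payout] = (25/36)·4 + (11/36)·16 = 23/3
Expected profit = 23/3 − 5 = 8/3 ≈ $2.67

$2.67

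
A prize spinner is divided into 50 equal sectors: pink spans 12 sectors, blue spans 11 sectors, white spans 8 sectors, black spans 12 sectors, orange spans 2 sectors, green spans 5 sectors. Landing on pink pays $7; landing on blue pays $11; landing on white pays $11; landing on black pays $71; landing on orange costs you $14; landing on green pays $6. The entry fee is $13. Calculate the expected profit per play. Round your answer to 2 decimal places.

E[payout] = (12/50)·7 + (11/50)·11 + (8/50)·11 + (12/50)·71 + (2/50)·(-14) + (5/50)·6 = 1147/50
Expected profit = 1147/50 − 13 = 497/50 ≈ $9.94

$9.94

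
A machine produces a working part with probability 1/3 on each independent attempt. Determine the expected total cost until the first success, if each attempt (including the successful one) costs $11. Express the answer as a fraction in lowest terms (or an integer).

E[#attempts] = 1/p = 3; E[cost] = 11·3 = 33.

$33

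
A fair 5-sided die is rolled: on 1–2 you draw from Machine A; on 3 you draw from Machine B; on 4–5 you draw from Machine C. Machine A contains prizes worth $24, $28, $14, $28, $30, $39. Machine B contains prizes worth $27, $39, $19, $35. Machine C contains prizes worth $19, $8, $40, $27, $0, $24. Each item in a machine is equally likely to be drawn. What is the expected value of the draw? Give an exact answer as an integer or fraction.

371/15 dollars

E[X | Machine A] = (24 + 28 + 14 + 28 + 30 + 39)/6 = 163/6
E[X | Machine B] = (27 + 39 + 19 + 35)/4 = 30
E[X | Machine C] = (19 + 8 + 40 + 27 + 0 + 24)/6 = 59/3
E[X] = (2/5)·163/6 + (1/5)·30 + (2/5)·59/3 = 371/15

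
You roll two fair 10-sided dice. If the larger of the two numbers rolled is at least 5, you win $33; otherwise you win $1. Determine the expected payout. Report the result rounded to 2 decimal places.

E[payout] = (4/25)·1 + (21/25)·33 = 697/25
≈ $27.88

$27.88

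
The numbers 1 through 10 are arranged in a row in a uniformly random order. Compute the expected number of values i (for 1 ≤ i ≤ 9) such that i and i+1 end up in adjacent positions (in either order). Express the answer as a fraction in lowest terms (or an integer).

For each i ∈ {1,…,9}, let Xᵢ = 1 if i and i+1 are adjacent. P(Xᵢ=1) = 2·(10−1)!/10! = 2/10.
By linearity, E[ΣXᵢ] = (9)·(2/10) = 9/5.

9/5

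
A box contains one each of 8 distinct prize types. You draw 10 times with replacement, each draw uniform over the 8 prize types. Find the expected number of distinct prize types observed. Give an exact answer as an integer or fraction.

Let Xⱼ=1 if type j appears at least once. P(Xⱼ=1) = 1 − ((8−1)/8)^10 = 791266575/1073741824.
E[#distinct] = 8·791266575/1073741824 = 791266575/134217728.

791266575/134217728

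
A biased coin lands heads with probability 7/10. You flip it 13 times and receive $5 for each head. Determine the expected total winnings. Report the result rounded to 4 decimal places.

E[#heads] = 13·7/10 = 91/10 (linearity over flips).
E[winnings] = 5·91/10 = 91/2.
≈ 45.5000

$45.5000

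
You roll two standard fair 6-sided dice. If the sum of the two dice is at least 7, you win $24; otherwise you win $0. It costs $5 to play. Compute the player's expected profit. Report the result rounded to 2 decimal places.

E[payout] = (5/12)·0 + (7/12)·24 = 14
Expected profit = 14 − 5 = 9 ≈ $9.00

$9.00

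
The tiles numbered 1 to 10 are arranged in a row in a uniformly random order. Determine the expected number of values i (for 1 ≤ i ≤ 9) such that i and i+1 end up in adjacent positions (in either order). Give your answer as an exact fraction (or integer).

For each i ∈ {1,…,9}, let Xᵢ = 1 if i and i+1 are adjacent. P(Xᵢ=1) = 2·(10−1)!/10! = 2/10.
By linearity, E[ΣXᵢ] = (9)·(2/10) = 9/5.

9/5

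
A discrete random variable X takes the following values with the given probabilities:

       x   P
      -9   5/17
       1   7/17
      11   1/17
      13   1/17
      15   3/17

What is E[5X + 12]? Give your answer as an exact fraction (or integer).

E[5x+12] = (5/17)·(-33) + (7/17)·17 + (1/17)·67 + (1/17)·77 + (3/17)·87
     = 359/17

359/17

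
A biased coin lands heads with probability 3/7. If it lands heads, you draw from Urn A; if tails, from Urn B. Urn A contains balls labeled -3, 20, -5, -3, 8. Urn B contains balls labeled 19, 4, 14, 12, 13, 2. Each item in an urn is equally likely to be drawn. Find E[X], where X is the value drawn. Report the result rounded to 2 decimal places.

7.55

E[X | Urn A] = (-3 + 20 − 5 − 3 + 8)/5 = 17/5
E[X | Urn B] = (19 + 4 + 14 + 12 + 13 + 2)/6 = 32/3
E[X] = (3/7)·17/5 + (4/7)·32/3 = 793/105 ≈ 7.55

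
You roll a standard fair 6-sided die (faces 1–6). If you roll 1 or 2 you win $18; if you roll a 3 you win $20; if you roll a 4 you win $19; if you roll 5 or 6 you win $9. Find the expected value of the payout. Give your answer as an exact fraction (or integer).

E[payout] = (1/3)·9 + (1/3)·18 + (1/6)·19 + (1/6)·20 = 31/2

31/2 dollars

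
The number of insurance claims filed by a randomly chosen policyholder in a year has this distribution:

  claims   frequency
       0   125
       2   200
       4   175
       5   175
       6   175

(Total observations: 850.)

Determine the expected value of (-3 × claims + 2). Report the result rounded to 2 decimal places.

-8.68

Total = 850, so P(claims=0) = 125/850, etc.
E[-3x+2] = (5/34)·2 + (4/17)·(-4) + (7/34)·(-10) + (7/34)·(-13) + (7/34)·(-16)
     = -295/34 ≈ -8.68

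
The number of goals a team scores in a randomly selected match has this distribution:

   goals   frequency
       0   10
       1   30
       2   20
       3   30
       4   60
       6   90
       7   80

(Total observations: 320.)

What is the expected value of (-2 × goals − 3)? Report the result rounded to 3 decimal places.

-12.375

Total = 320, so P(goals=0) = 10/320, etc.
E[-2x-3] = (1/32)·(-3) + (3/32)·(-5) + (1/16)·(-7) + (3/32)·(-9) + (3/16)·(-11) + (9/32)·(-15) + (1/4)·(-17)
     = -99/8 ≈ -12.375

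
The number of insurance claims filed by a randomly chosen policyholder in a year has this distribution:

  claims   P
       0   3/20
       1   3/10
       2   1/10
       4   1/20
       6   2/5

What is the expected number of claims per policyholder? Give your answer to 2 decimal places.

E[X] = (3/20)·0 + (3/10)·1 + (1/10)·2 + (1/20)·4 + (2/5)·6
     = 31/10 ≈ 3.10

3.10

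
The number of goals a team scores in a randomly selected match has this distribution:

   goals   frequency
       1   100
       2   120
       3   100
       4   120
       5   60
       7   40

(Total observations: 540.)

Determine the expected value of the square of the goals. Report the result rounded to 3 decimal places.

Total = 540, so P(goals=1) = 100/540, etc.
E[X²] = (5/27)·1 + (2/9)·4 + (5/27)·9 + (2/9)·16 + (1/9)·25 + (2/27)·49
     = 343/27 ≈ 12.704

12.704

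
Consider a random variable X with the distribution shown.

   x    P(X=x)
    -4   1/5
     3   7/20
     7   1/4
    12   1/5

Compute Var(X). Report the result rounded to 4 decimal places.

E[X] = (1/5)·(-4) + (7/20)·3 + (1/4)·7 + (1/5)·12 = 22/5
E[X²] = (1/5)·16 + (7/20)·9 + (1/4)·49 + (1/5)·144 = 237/5
Var(X) = 237/5 − (22/5)² = 701/25 ≈ 28.0400

28.0400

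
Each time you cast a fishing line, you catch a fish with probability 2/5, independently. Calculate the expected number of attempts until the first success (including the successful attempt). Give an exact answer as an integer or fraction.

For a geometric distribution, E[trials] = 1/p = 1/(2/5) = 5/2.

5/2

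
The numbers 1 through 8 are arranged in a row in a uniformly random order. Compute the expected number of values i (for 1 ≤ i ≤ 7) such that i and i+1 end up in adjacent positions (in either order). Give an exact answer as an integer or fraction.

For each i ∈ {1,…,7}, let Xᵢ = 1 if i and i+1 are adjacent. P(Xᵢ=1) = 2·(8−1)!/8! = 2/8.
By linearity, E[ΣXᵢ] = (7)·(2/8) = 7/4.

7/4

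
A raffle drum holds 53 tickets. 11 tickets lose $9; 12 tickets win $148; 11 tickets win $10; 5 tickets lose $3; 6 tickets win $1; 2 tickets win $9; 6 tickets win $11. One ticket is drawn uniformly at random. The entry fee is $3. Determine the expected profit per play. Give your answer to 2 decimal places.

E[payout] = (11/53)·(-9) + (12/53)·148 + (11/53)·10 + (5/53)·(-3) + (6/53)·1 + (2/53)·9 + (6/53)·11 = 1862/53
Expected profit = 1862/53 − 3 = 1703/53 ≈ $32.13

$32.13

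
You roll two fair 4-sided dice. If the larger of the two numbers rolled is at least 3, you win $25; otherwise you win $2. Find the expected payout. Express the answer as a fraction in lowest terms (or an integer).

77/4 dollars

E[payout] = (1/4)·2 + (3/4)·25 = 77/4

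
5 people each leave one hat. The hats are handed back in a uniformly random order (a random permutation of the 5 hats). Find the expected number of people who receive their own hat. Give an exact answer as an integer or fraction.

Let Xᵢ = 1 if person i gets their own hat. For each i, P(Xᵢ=1) = 1/5.
By linearity of expectation, E[X₁+…+X_5] = 5·(1/5) = 1.

1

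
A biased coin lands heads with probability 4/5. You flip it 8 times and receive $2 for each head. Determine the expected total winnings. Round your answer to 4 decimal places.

$12.8000

E[#heads] = 8·4/5 = 32/5 (linearity over flips).
E[winnings] = 2·32/5 = 64/5.
≈ 12.8000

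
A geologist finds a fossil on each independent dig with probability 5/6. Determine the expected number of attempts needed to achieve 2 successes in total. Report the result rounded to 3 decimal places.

2.400

By linearity (sum of 2 independent geometric waits), E[trials] = 2/p = 2/(5/6) = 12/5.
≈ 2.400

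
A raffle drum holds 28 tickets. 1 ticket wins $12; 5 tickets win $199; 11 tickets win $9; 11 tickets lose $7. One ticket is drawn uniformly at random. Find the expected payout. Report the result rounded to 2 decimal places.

E[payout] = (1/28)·12 + (5/28)·199 + (11/28)·9 + (11/28)·(-7) = 147/4
≈ $36.75

$36.75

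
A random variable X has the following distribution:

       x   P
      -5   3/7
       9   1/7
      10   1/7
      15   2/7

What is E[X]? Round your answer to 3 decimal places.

E[X] = (3/7)·(-5) + (1/7)·9 + (1/7)·10 + (2/7)·15
     = 34/7 ≈ 4.857

4.857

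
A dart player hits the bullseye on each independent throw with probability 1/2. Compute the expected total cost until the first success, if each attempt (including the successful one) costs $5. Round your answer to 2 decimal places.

$10.00

E[#attempts] = 1/p = 2; E[cost] = 5·2 = 10.
≈ 10.00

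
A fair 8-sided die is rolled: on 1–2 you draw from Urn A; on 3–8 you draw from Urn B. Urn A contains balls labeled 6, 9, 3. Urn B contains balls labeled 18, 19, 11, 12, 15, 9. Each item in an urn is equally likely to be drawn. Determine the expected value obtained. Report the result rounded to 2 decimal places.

12.00

E[X | Urn A] = (6 + 9 + 3)/3 = 6
E[X | Urn B] = (18 + 19 + 11 + 12 + 15 + 9)/6 = 14
E[X] = (1/4)·6 + (3/4)·14 = 12 ≈ 12.00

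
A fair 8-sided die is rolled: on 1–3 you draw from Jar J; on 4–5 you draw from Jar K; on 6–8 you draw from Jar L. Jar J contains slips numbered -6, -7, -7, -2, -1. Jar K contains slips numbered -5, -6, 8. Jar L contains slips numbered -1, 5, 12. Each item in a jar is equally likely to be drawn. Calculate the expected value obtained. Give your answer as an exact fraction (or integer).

E[X | Jar J] = (-6 − 7 − 7 − 2 − 1)/5 = -23/5
E[X | Jar K] = (-5 − 6 + 8)/3 = -1
E[X | Jar L] = (-1 + 5 + 12)/3 = 16/3
E[X] = (3/8)·(-23/5) + (1/4)·(-1) + (3/8)·16/3 = 1/40

1/40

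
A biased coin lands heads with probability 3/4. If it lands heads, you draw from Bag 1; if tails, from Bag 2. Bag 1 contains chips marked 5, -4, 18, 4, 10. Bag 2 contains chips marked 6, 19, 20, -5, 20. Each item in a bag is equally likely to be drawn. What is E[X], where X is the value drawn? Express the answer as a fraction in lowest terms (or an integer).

E[X | Bag 1] = (5 − 4 + 18 + 4 + 10)/5 = 33/5
E[X | Bag 2] = (6 + 19 + 20 − 5 + 20)/5 = 12
E[X] = (3/4)·33/5 + (1/4)·12 = 159/20

159/20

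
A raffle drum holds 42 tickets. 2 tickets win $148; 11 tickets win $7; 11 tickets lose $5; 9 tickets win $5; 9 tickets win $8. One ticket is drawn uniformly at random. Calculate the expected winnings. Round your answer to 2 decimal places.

E[payout] = (2/42)·148 + (11/42)·7 + (11/42)·(-5) + (9/42)·5 + (9/42)·8 = 145/14
≈ $10.36

$10.36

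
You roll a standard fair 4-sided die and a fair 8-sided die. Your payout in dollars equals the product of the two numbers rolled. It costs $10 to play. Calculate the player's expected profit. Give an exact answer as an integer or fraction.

Distribution of the product of the two numbers rolled: 1 w.p. 1/32, 2 w.p. 1/16, 3 w.p. 1/16, 4 w.p. 3/32, 5 w.p. 1/32, 6 w.p. 3/32, …
E[payout] = (1/32)·1 + (1/16)·2 + (1/16)·3 + (3/32)·4 + (1/32)·5 + (3/32)·6 + (1/32)·7 + (3/32)·8 + (1/32)·9 + (1/32)·10 + (3/32)·12 + (1/32)·14 + (1/32)·15 + (1/16)·16 + (1/32)·18 + (1/32)·20 + (1/32)·21 + (1/16)·24 + (1/32)·28 + (1/32)·32 = 45/4
Expected profit = 45/4 − 10 = 5/4

5/4 dollars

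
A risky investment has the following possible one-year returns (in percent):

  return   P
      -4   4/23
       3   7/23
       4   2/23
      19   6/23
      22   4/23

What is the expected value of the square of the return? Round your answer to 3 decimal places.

E[X²] = (4/23)·16 + (7/23)·9 + (2/23)·16 + (6/23)·361 + (4/23)·484
     = 4261/23 ≈ 185.261

185.261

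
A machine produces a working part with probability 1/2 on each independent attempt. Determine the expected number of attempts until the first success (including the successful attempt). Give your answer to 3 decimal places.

2.000

For a geometric distribution, E[trials] = 1/p = 1/(1/2) = 2.
≈ 2.000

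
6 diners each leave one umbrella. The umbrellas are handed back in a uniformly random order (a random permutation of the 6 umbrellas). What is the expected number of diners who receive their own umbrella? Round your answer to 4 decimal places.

1.0000

Let Xᵢ = 1 if person i gets their own umbrella. For each i, P(Xᵢ=1) = 1/6.
By linearity of expectation, E[X₁+…+X_6] = 6·(1/6) = 1.
≈ 1.0000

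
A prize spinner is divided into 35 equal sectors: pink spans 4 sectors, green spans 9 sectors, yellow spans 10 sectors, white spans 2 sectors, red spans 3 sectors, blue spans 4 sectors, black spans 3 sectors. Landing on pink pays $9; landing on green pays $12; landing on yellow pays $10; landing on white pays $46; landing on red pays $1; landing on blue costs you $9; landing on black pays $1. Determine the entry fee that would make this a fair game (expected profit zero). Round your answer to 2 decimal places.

E[payout] = (4/35)·9 + (9/35)·12 + (10/35)·10 + (2/35)·46 + (3/35)·1 + (4/35)·(-9) + (3/35)·1 = 306/35
Fair fee = E[payout] = 306/35 ≈ $8.74

$8.74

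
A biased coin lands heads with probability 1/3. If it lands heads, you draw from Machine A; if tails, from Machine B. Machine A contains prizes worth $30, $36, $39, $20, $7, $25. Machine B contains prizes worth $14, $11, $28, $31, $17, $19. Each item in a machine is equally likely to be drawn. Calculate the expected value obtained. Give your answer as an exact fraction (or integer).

E[X | Machine A] = (30 + 36 + 39 + 20 + 7 + 25)/6 = 157/6
E[X | Machine B] = (14 + 11 + 28 + 31 + 17 + 19)/6 = 20
E[X] = (1/3)·157/6 + (2/3)·20 = 397/18

397/18 dollars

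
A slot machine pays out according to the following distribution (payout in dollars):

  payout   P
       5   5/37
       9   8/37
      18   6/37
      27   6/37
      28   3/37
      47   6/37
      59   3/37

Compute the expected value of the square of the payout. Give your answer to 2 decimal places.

E[X²] = (5/37)·25 + (8/37)·81 + (6/37)·324 + (6/37)·729 + (3/37)·784 + (6/37)·2209 + (3/37)·3481
     = 33140/37 ≈ 895.68

895.68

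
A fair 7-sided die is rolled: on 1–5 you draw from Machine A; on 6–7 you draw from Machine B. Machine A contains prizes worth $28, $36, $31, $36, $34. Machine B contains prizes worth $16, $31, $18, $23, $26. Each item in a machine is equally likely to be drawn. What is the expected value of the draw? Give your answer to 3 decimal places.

E[X | Machine A] = (28 + 36 + 31 + 36 + 34)/5 = 33
E[X | Machine B] = (16 + 31 + 18 + 23 + 26)/5 = 114/5
E[X] = (5/7)·33 + (2/7)·114/5 = 1053/35 ≈ 30.086

$30.086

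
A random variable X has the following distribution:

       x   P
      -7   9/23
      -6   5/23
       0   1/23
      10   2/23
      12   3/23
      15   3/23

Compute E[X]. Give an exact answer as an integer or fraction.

E[X] = (9/23)·(-7) + (5/23)·(-6) + (1/23)·0 + (2/23)·10 + (3/23)·12 + (3/23)·15
     = 8/23

8/23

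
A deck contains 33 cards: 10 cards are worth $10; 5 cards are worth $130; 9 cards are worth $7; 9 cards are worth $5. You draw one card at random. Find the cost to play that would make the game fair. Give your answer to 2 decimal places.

E[payout] = (10/33)·10 + (5/33)·130 + (9/33)·7 + (9/33)·5 = 26
Fair fee = E[payout] = 26 ≈ $26.00

$26.00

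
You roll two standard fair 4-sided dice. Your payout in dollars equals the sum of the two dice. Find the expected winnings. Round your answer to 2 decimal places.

Distribution of the sum of the two dice: 2 w.p. 1/16, 3 w.p. 1/8, 4 w.p. 3/16, 5 w.p. 1/4, 6 w.p. 3/16, 7 w.p. 1/8, …
E[payout] = (1/16)·2 + (1/8)·3 + (3/16)·4 + (1/4)·5 + (3/16)·6 + (1/8)·7 + (1/16)·8 = 5
≈ $5.00

$5.00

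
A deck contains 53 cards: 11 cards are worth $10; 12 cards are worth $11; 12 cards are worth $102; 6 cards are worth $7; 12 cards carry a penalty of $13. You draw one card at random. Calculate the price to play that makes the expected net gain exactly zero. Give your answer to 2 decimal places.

E[payout] = (11/53)·10 + (12/53)·11 + (12/53)·102 + (6/53)·7 + (12/53)·(-13) = 1352/53
Fair fee = E[payout] = 1352/53 ≈ $25.51

$25.51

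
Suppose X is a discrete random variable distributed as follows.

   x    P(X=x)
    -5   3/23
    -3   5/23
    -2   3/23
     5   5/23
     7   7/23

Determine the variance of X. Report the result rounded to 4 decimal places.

E[X] = (3/23)·(-5) + (5/23)·(-3) + (3/23)·(-2) + (5/23)·5 + (7/23)·7 = 38/23
E[X²] = (3/23)·25 + (5/23)·9 + (3/23)·4 + (5/23)·25 + (7/23)·49 = 600/23
Var(X) = 600/23 − (38/23)² = 12356/529 ≈ 23.3573

23.3573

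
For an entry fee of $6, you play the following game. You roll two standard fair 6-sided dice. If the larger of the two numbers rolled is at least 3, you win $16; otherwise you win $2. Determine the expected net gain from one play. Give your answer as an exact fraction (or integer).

E[payout] = (1/9)·2 + (8/9)·16 = 130/9
Expected profit = 130/9 − 6 = 76/9

76/9 dollars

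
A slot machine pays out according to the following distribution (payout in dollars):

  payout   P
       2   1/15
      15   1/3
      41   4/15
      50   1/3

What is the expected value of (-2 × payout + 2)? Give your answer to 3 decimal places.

-63.467

E[-2x+2] = (1/15)·(-2) + (1/3)·(-28) + (4/15)·(-80) + (1/3)·(-98)
     = -952/15 ≈ -63.467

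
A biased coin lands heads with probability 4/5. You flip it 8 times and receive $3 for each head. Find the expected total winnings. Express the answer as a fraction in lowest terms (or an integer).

E[#heads] = 8·4/5 = 32/5 (linearity over flips).
E[winnings] = 3·32/5 = 96/5.

96/5 dollars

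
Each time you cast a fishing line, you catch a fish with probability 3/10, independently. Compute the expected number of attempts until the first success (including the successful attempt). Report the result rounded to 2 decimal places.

For a geometric distribution, E[trials] = 1/p = 1/(3/10) = 10/3.
≈ 3.33

3.33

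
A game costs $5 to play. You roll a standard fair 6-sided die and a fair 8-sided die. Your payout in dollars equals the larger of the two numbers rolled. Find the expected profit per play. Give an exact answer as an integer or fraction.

11/48 dollars

Distribution of the larger of the two numbers rolled: 1 w.p. 1/48, 2 w.p. 1/16, 3 w.p. 5/48, 4 w.p. 7/48, 5 w.p. 3/16, 6 w.p. 11/48, …
E[payout] = (1/48)·1 + (1/16)·2 + (5/48)·3 + (7/48)·4 + (3/16)·5 + (11/48)·6 + (1/8)·7 + (1/8)·8 = 251/48
Expected profit = 251/48 − 5 = 11/48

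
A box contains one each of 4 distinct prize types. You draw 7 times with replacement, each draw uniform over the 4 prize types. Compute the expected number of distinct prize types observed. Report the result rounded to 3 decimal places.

3.466

Let Xⱼ=1 if type j appears at least once. P(Xⱼ=1) = 1 − ((4−1)/4)^7 = 14197/16384.
E[#distinct] = 4·14197/16384 = 14197/4096.
≈ 3.466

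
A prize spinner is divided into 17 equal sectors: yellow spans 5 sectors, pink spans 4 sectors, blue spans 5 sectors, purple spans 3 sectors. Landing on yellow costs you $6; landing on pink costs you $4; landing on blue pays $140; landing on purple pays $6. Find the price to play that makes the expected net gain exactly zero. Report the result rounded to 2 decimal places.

$39.53

E[payout] = (5/17)·(-6) + (4/17)·(-4) + (5/17)·140 + (3/17)·6 = 672/17
Fair fee = E[payout] = 672/17 ≈ $39.53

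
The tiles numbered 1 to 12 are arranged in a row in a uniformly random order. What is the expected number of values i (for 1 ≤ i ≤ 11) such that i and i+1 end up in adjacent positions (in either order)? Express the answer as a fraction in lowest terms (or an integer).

11/6

For each i ∈ {1,…,11}, let Xᵢ = 1 if i and i+1 are adjacent. P(Xᵢ=1) = 2·(12−1)!/12! = 2/12.
By linearity, E[ΣXᵢ] = (11)·(2/12) = 11/6.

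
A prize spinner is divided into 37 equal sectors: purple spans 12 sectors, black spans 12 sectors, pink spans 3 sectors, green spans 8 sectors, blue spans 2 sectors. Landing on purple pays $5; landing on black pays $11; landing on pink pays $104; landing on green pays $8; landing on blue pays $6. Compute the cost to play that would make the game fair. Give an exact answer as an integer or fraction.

E[payout] = (12/37)·5 + (12/37)·11 + (3/37)·104 + (8/37)·8 + (2/37)·6 = 580/37
Fair fee = E[payout] = 580/37

580/37 dollars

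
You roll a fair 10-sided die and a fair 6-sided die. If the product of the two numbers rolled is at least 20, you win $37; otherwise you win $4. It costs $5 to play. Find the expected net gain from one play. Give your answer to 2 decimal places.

$12.75

E[payout] = (7/12)·4 + (5/12)·37 = 71/4
Expected profit = 71/4 − 5 = 51/4 ≈ $12.75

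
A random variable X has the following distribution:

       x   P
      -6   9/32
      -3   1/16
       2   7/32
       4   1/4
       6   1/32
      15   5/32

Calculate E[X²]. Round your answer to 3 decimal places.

51.844

E[X²] = (9/32)·36 + (1/16)·9 + (7/32)·4 + (1/4)·16 + (1/32)·36 + (5/32)·225
     = 1659/32 ≈ 51.844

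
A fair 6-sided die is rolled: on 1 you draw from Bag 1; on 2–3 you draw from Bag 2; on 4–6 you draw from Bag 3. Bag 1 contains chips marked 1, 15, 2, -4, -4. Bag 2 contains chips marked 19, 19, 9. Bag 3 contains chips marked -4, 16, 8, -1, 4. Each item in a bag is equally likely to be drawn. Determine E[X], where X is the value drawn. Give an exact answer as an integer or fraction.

E[X | Bag 1] = (1 + 15 + 2 − 4 − 4)/5 = 2
E[X | Bag 2] = (19 + 19 + 9)/3 = 47/3
E[X | Bag 3] = (-4 + 16 + 8 − 1 + 4)/5 = 23/5
E[X] = (1/6)·2 + (1/3)·47/3 + (1/2)·23/5 = 707/90

707/90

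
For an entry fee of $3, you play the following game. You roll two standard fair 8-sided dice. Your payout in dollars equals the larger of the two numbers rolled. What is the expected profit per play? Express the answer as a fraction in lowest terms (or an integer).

45/16 dollars

Distribution of the larger of the two numbers rolled: 1 w.p. 1/64, 2 w.p. 3/64, 3 w.p. 5/64, 4 w.p. 7/64, 5 w.p. 9/64, 6 w.p. 11/64, …
E[payout] = (1/64)·1 + (3/64)·2 + (5/64)·3 + (7/64)·4 + (9/64)·5 + (11/64)·6 + (13/64)·7 + (15/64)·8 = 93/16
Expected profit = 93/16 − 3 = 45/16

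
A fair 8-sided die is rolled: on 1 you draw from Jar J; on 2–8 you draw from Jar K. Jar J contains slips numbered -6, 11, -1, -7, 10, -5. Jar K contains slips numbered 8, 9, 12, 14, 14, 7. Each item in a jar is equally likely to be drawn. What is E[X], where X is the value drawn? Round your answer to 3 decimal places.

E[X | Jar J] = (-6 + 11 − 1 − 7 + 10 − 5)/6 = 1/3
E[X | Jar K] = (8 + 9 + 12 + 14 + 14 + 7)/6 = 32/3
E[X] = (1/8)·1/3 + (7/8)·32/3 = 75/8 ≈ 9.375

9.375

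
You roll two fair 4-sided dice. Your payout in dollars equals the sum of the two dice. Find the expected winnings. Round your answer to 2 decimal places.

$5.00

Distribution of the sum of the two dice: 2 w.p. 1/16, 3 w.p. 1/8, 4 w.p. 3/16, 5 w.p. 1/4, 6 w.p. 3/16, 7 w.p. 1/8, …
E[payout] = (1/16)·2 + (1/8)·3 + (3/16)·4 + (1/4)·5 + (3/16)·6 + (1/8)·7 + (1/16)·8 = 5
≈ $5.00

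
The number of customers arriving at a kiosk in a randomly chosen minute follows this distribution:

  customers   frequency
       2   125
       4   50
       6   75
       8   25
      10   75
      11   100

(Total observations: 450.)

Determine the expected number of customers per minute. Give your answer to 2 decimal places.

6.56

Total = 450, so P(customers=2) = 125/450, etc.
E[X] = (5/18)·2 + (1/9)·4 + (1/6)·6 + (1/18)·8 + (1/6)·10 + (2/9)·11
     = 59/9 ≈ 6.56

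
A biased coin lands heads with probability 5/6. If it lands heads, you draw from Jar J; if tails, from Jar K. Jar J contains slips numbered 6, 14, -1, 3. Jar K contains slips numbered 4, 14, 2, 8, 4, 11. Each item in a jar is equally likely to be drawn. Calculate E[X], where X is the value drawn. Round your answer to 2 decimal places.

5.78

E[X | Jar J] = (6 + 14 − 1 + 3)/4 = 11/2
E[X | Jar K] = (4 + 14 + 2 + 8 + 4 + 11)/6 = 43/6
E[X] = (5/6)·11/2 + (1/6)·43/6 = 52/9 ≈ 5.78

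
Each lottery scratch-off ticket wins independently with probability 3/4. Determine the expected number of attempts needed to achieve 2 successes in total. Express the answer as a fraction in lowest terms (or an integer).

8/3

By linearity (sum of 2 independent geometric waits), E[trials] = 2/p = 2/(3/4) = 8/3.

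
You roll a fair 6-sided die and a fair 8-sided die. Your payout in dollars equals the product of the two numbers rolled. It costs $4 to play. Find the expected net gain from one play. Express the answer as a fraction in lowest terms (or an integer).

Distribution of the product of the two numbers rolled: 1 w.p. 1/48, 2 w.p. 1/24, 3 w.p. 1/24, 4 w.p. 1/16, 5 w.p. 1/24, 6 w.p. 1/12, …
E[payout] = (1/48)·1 + (1/24)·2 + (1/24)·3 + (1/16)·4 + (1/24)·5 + (1/12)·6 + (1/48)·7 + (1/16)·8 + (1/48)·9 + (1/24)·10 + (1/12)·12 + (1/48)·14 + (1/24)·15 + (1/24)·16 + (1/24)·18 + (1/24)·20 + (1/48)·21 + (1/16)·24 + (1/48)·25 + (1/48)·28 + (1/24)·30 + (1/48)·32 + (1/48)·35 + (1/48)·36 + (1/48)·40 + (1/48)·42 + (1/48)·48 = 63/4
Expected profit = 63/4 − 4 = 47/4

47/4 dollars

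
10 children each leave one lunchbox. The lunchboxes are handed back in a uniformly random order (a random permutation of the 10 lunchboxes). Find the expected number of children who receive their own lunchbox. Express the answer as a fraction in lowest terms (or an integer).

1

Let Xᵢ = 1 if person i gets their own lunchbox. For each i, P(Xᵢ=1) = 1/10.
By linearity of expectation, E[X₁+…+X_10] = 10·(1/10) = 1.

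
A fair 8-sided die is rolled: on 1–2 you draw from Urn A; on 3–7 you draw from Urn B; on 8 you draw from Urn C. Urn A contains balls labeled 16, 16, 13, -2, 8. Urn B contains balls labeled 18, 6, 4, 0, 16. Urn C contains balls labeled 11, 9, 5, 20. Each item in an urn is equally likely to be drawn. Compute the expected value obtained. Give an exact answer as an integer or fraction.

1513/160

E[X | Urn A] = (16 + 16 + 13 − 2 + 8)/5 = 51/5
E[X | Urn B] = (18 + 6 + 4 + 0 + 16)/5 = 44/5
E[X | Urn C] = (11 + 9 + 5 + 20)/4 = 45/4
E[X] = (1/4)·51/5 + (5/8)·44/5 + (1/8)·45/4 = 1513/160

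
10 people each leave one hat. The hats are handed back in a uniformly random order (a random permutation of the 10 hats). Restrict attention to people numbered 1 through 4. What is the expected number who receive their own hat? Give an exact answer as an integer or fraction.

Let Xᵢ = 1 if person i gets their own hat. For each i, P(Xᵢ=1) = 1/10.
By linearity of expectation, E[X₁+…+X_4] = 4·(1/10) = 2/5.

2/5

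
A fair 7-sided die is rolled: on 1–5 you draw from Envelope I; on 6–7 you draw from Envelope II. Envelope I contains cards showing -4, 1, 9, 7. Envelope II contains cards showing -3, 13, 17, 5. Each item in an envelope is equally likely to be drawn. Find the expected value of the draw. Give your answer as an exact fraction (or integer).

129/28

E[X | Envelope I] = (-4 + 1 + 9 + 7)/4 = 13/4
E[X | Envelope II] = (-3 + 13 + 17 + 5)/4 = 8
E[X] = (5/7)·13/4 + (2/7)·8 = 129/28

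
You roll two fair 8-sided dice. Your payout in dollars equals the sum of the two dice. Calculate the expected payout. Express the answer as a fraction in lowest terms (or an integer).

Distribution of the sum of the two dice: 2 w.p. 1/64, 3 w.p. 1/32, 4 w.p. 3/64, 5 w.p. 1/16, 6 w.p. 5/64, 7 w.p. 3/32, …
E[payout] = (1/64)·2 + (1/32)·3 + (3/64)·4 + (1/16)·5 + (5/64)·6 + (3/32)·7 + (7/64)·8 + (1/8)·9 + (7/64)·10 + (3/32)·11 + (5/64)·12 + (1/16)·13 + (3/64)·14 + (1/32)·15 + (1/64)·16 = 9

$9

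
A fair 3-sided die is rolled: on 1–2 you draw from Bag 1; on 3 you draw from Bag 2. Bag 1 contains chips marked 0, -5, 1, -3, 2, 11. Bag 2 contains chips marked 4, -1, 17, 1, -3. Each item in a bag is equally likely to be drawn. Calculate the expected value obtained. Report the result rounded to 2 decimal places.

E[X | Bag 1] = (0 − 5 + 1 − 3 + 2 + 11)/6 = 1
E[X | Bag 2] = (4 − 1 + 17 + 1 − 3)/5 = 18/5
E[X] = (2/3)·1 + (1/3)·18/5 = 28/15 ≈ 1.87

1.87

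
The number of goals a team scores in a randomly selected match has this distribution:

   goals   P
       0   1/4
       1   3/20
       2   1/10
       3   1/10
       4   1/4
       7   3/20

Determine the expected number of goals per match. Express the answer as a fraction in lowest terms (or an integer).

E[X] = (1/4)·0 + (3/20)·1 + (1/10)·2 + (1/10)·3 + (1/4)·4 + (3/20)·7
     = 27/10

27/10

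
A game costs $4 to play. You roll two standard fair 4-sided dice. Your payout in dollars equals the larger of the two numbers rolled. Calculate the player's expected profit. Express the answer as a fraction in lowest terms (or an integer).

Distribution of the larger of the two numbers rolled: 1 w.p. 1/16, 2 w.p. 3/16, 3 w.p. 5/16, 4 w.p. 7/16
E[payout] = (1/16)·1 + (3/16)·2 + (5/16)·3 + (7/16)·4 = 25/8
Expected profit = 25/8 − 4 = -7/8

-7/8 dollars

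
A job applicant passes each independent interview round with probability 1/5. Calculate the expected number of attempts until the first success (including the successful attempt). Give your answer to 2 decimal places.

5.00

For a geometric distribution, E[trials] = 1/p = 1/(1/5) = 5.
≈ 5.00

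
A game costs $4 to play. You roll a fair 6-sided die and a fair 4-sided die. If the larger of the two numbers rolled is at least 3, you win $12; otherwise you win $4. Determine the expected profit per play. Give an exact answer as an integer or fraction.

20/3 dollars

E[payout] = (1/6)·4 + (5/6)·12 = 32/3
Expected profit = 32/3 − 4 = 20/3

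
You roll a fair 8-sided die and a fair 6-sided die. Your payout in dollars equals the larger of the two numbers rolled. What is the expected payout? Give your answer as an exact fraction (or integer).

Distribution of the larger of the two numbers rolled: 1 w.p. 1/48, 2 w.p. 1/16, 3 w.p. 5/48, 4 w.p. 7/48, 5 w.p. 3/16, 6 w.p. 11/48, …
E[payout] = (1/48)·1 + (1/16)·2 + (5/48)·3 + (7/48)·4 + (3/16)·5 + (11/48)·6 + (1/8)·7 + (1/8)·8 = 251/48

251/48 dollars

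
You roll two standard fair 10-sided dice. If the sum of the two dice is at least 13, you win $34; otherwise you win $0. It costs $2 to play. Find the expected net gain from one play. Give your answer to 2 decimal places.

E[payout] = (16/25)·0 + (9/25)·34 = 306/25
Expected profit = 306/25 − 2 = 256/25 ≈ $10.24

$10.24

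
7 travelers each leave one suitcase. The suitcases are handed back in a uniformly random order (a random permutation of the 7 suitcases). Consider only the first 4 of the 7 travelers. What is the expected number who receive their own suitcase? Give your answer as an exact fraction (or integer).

Let Xᵢ = 1 if person i gets their own suitcase. For each i, P(Xᵢ=1) = 1/7.
By linearity of expectation, E[X₁+…+X_4] = 4·(1/7) = 4/7.

4/7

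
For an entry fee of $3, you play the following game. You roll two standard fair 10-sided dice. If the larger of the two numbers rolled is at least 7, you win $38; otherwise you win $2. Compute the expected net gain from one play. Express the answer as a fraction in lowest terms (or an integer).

E[payout] = (9/25)·2 + (16/25)·38 = 626/25
Expected profit = 626/25 − 3 = 551/25

551/25 dollars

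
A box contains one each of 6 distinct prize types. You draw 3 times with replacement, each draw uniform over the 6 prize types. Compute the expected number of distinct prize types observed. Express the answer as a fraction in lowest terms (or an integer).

Let Xⱼ=1 if type j appears at least once. P(Xⱼ=1) = 1 − ((6−1)/6)^3 = 91/216.
E[#distinct] = 6·91/216 = 91/36.

91/36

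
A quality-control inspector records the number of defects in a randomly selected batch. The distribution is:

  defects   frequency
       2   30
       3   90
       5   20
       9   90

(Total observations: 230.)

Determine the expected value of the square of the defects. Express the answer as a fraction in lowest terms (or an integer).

872/23

Total = 230, so P(defects=2) = 30/230, etc.
E[X²] = (3/23)·4 + (9/23)·9 + (2/23)·25 + (9/23)·81
     = 872/23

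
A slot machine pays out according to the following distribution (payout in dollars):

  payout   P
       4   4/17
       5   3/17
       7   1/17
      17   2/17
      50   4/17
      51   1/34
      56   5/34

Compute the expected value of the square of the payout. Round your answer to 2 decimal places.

E[X²] = (4/17)·16 + (3/17)·25 + (1/17)·49 + (2/17)·289 + (4/17)·2500 + (1/34)·2601 + (5/34)·3136
     = 39813/34 ≈ 1170.97

1170.97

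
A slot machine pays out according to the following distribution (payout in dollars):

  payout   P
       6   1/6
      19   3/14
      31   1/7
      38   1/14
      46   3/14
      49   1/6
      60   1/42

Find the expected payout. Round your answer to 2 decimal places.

$31.67

E[X] = (1/6)·6 + (3/14)·19 + (1/7)·31 + (1/14)·38 + (3/14)·46 + (1/6)·49 + (1/42)·60
     = 95/3 ≈ 31.67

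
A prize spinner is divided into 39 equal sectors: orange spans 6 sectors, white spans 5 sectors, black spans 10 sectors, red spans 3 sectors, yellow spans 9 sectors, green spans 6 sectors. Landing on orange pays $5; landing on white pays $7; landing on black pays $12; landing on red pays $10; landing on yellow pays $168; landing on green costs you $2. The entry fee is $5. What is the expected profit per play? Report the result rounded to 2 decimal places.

$38.97

E[payout] = (6/39)·5 + (5/39)·7 + (10/39)·12 + (3/39)·10 + (9/39)·168 + (6/39)·(-2) = 1715/39
Expected profit = 1715/39 − 5 = 1520/39 ≈ $38.97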